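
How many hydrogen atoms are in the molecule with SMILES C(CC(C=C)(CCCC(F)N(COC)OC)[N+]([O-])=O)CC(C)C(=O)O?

Hydrogens are implicit in SMILES; fill each atom to its normal valence:
  8 × C: 2 H each → 16
  4 × O: no H
  3 × C: 3 H each → 9
  3 × C: 1 H each → 3
  2 × C: no H
  1 × F: no H
  1 × N: no H
  1 × N (charge +1): no H
  1 × O: 1 H
  1 × O (charge -1): no H
  Total hydrogens = 29.

29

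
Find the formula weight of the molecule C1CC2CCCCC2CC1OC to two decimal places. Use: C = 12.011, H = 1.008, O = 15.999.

Molecular formula: C11H20O.
M = 11×12.011 + 20×1.008 + 1×15.999 = 168.28 g/mol.

168.28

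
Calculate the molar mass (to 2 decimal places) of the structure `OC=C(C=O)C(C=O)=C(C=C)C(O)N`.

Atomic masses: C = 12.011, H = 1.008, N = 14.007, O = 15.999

Molecular formula: C9H11NO4.
M = 9×12.011 + 11×1.008 + 1×14.007 + 4×15.999 = 197.19 g/mol.

197.19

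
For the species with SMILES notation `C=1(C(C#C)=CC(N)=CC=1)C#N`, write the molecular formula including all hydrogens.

Heavy atoms from the SMILES: 9 C, 2 N.
Implicit hydrogens by atom environment:
  3 × C (aromatic): 1 H each → 3
  3 × C (aromatic): no H
  2 × C: no H
  1 × C: 1 H
  1 × N: 2 H
  1 × N: no H
  Total hydrogens = 6.
Molecular formula: C9H6N2

C9H6N2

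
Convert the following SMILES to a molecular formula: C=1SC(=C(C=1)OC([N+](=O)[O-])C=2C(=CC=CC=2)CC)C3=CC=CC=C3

Heavy atoms from the SMILES: 19 C, 1 N, 3 O, 1 S.
Implicit hydrogens by atom environment:
  11 × C (aromatic): 1 H each → 11
  5 × C (aromatic): no H
  2 × O: no H
  1 × C: 3 H
  1 × C: 2 H
  1 × C: 1 H
  1 × N (charge +1): no H
  1 × O (charge -1): no H
  1 × S (aromatic): no H
  Total hydrogens = 17.
Molecular formula: C19H17NO3S

C19H17NO3S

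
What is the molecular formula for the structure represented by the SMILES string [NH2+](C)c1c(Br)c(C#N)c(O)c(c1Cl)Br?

Heavy atoms from the SMILES: 2 Br, 8 C, 1 Cl, 2 N, 1 O.
Implicit hydrogens by atom environment:
  6 × C (aromatic): no H
  2 × Br: no H
  1 × C: 3 H
  1 × C: no H
  1 × Cl: no H
  1 × N (charge +1): 2 H
  1 × N: no H
  1 × O: 1 H
  Total hydrogens = 6.
Net charge +1.
Molecular formula: C8H6Br2ClN2O+

C8H6Br2ClN2O+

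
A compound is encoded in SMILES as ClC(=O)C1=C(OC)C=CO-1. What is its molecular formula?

Heavy atoms from the SMILES: 6 C, 1 Cl, 3 O.
Implicit hydrogens by atom environment:
  2 × C (aromatic): 1 H each → 2
  2 × C (aromatic): no H
  2 × O: no H
  1 × C: 3 H
  1 × C: no H
  1 × Cl: no H
  1 × O (aromatic): no H
  Total hydrogens = 5.
Molecular formula: C6H5ClO3

C6H5ClO3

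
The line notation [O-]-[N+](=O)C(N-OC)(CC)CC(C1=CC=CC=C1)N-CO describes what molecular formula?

Heavy atoms from the SMILES: 13 C, 3 N, 4 O.
Implicit hydrogens by atom environment:
  5 × C (aromatic): 1 H each → 5
  3 × C: 2 H each → 6
  2 × C: 3 H each → 6
  2 × N: 1 H each → 2
  2 × O: no H
  1 × C: 1 H
  1 × C: no H
  1 × C (aromatic): no H
  1 × N (charge +1): no H
  1 × O: 1 H
  1 × O (charge -1): no H
  Total hydrogens = 21.
Molecular formula: C13H21N3O4

C13H21N3O4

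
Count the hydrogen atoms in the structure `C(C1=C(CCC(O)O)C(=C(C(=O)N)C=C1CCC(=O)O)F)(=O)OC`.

18

Hydrogens are implicit in SMILES; fill each atom to its normal valence:
  5 × C (aromatic): no H
  4 × C: 2 H each → 8
  4 × O: no H
  3 × C: no H
  3 × O: 1 H each → 3
  1 × C: 3 H
  1 × C (aromatic): 1 H
  1 × C: 1 H
  1 × F: no H
  1 × N: 2 H
  Total hydrogens = 18.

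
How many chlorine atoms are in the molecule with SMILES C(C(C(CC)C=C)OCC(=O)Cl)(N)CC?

The symbol for chlorine appears 1 time in the SMILES.

1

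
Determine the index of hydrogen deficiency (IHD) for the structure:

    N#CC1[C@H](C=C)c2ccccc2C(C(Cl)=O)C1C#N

Molecular formula from the SMILES: C15H11ClN2O.
DoU = (2C + 2 + N − H − X)/2 = (2·15 + 2 + 2 − 11 − 1)/2 = 22/2 = 11.
(Structurally: 2 ring(s) + 9 π bond(s) = 11.)

11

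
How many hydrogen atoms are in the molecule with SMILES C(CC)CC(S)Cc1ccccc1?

Hydrogens are implicit in SMILES; fill each atom to its normal valence:
  5 × C (aromatic): 1 H each → 5
  4 × C: 2 H each → 8
  1 × C: 3 H
  1 × C: 1 H
  1 × C (aromatic): no H
  1 × S: 1 H
  Total hydrogens = 18.

18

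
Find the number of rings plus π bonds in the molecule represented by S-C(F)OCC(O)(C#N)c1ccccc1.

Molecular formula from the SMILES: C10H10FNO2S.
DoU = (2C + 2 + N − H − X)/2 = (2·10 + 2 + 1 − 10 − 1)/2 = 12/2 = 6.
(Structurally: 1 ring(s) + 5 π bond(s) = 6.)

6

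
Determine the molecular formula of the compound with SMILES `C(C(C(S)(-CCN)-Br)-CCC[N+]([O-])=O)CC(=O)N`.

C10H20BrN3O3S

Heavy atoms from the SMILES: 1 Br, 10 C, 3 N, 3 O, 1 S.
Implicit hydrogens by atom environment:
  7 × C: 2 H each → 14
  2 × C: no H
  2 × N: 2 H each → 4
  2 × O: no H
  1 × Br: no H
  1 × C: 1 H
  1 × N (charge +1): no H
  1 × O (charge -1): no H
  1 × S: 1 H
  Total hydrogens = 20.
Molecular formula: C10H20BrN3O3S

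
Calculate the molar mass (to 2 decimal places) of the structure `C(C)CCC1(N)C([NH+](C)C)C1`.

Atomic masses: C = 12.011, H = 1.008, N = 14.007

Molecular formula: C9H21N2+.
M = 9×12.011 + 21×1.008 + 2×14.007 = 157.28 g/mol.

157.28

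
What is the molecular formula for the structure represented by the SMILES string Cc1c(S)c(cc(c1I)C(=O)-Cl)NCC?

C10H11ClINOS

Heavy atoms from the SMILES: 10 C, 1 Cl, 1 I, 1 N, 1 O, 1 S.
Implicit hydrogens by atom environment:
  5 × C (aromatic): no H
  2 × C: 3 H each → 6
  1 × C: 2 H
  1 × C (aromatic): 1 H
  1 × C: no H
  1 × Cl: no H
  1 × I: no H
  1 × N: 1 H
  1 × O: no H
  1 × S: 1 H
  Total hydrogens = 11.
Molecular formula: C10H11ClINOS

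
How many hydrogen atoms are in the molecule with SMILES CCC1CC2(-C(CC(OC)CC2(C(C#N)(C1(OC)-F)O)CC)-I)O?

27

Hydrogens are implicit in SMILES; fill each atom to its normal valence:
  5 × C: 2 H each → 10
  5 × C: no H
  4 × C: 3 H each → 12
  3 × C: 1 H each → 3
  2 × O: 1 H each → 2
  2 × O: no H
  1 × F: no H
  1 × I: no H
  1 × N: no H
  Total hydrogens = 27.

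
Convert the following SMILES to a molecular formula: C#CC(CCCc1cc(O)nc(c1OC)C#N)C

C14H16N2O2

Heavy atoms from the SMILES: 14 C, 2 N, 2 O.
Implicit hydrogens by atom environment:
  4 × C (aromatic): no H
  3 × C: 2 H each → 6
  2 × C: 3 H each → 6
  2 × C: 1 H each → 2
  2 × C: no H
  1 × C (aromatic): 1 H
  1 × N (aromatic): no H
  1 × N: no H
  1 × O: 1 H
  1 × O: no H
  Total hydrogens = 16.
Molecular formula: C14H16N2O2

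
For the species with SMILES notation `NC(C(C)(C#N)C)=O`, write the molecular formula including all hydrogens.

C5H8N2O

Heavy atoms from the SMILES: 5 C, 2 N, 1 O.
Implicit hydrogens by atom environment:
  3 × C: no H
  2 × C: 3 H each → 6
  1 × N: 2 H
  1 × N: no H
  1 × O: no H
  Total hydrogens = 8.
Molecular formula: C5H8N2O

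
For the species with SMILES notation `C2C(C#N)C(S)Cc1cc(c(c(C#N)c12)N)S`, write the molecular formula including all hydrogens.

C12H11N3S2

Heavy atoms from the SMILES: 12 C, 3 N, 2 S.
Implicit hydrogens by atom environment:
  5 × C (aromatic): no H
  2 × C: 2 H each → 4
  2 × C: 1 H each → 2
  2 × C: no H
  2 × N: no H
  2 × S: 1 H each → 2
  1 × C (aromatic): 1 H
  1 × N: 2 H
  Total hydrogens = 11.
Molecular formula: C12H11N3S2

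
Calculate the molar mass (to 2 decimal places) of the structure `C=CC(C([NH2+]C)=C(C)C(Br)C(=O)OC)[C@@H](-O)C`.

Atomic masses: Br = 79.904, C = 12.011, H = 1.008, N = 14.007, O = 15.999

Molecular formula: C12H21BrNO3+.
M = 1×79.904 + 12×12.011 + 21×1.008 + 1×14.007 + 3×15.999 = 307.21 g/mol.

307.21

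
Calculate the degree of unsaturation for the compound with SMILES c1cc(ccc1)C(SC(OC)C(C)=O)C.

Molecular formula from the SMILES: C12H16O2S.
DoU = (2C + 2 + N − H − X)/2 = (2·12 + 2 + 0 − 16 − 0)/2 = 10/2 = 5.
(Structurally: 1 ring(s) + 4 π bond(s) = 5.)

5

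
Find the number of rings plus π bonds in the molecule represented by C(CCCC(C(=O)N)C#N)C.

Molecular formula from the SMILES: C8H14N2O.
DoU = (2C + 2 + N − H − X)/2 = (2·8 + 2 + 2 − 14 − 0)/2 = 6/2 = 3.
(Structurally: 0 ring(s) + 3 π bond(s) = 3.)

3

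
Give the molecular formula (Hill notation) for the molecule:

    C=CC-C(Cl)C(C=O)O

Heavy atoms from the SMILES: 6 C, 1 Cl, 2 O.
Implicit hydrogens by atom environment:
  4 × C: 1 H each → 4
  2 × C: 2 H each → 4
  1 × Cl: no H
  1 × O: 1 H
  1 × O: no H
  Total hydrogens = 9.
Molecular formula: C6H9ClO2

C6H9ClO2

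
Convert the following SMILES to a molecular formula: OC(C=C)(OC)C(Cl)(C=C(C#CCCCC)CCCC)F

C17H26ClFO2

Heavy atoms from the SMILES: 17 C, 1 Cl, 1 F, 2 O.
Implicit hydrogens by atom environment:
  7 × C: 2 H each → 14
  5 × C: no H
  3 × C: 3 H each → 9
  2 × C: 1 H each → 2
  1 × Cl: no H
  1 × F: no H
  1 × O: 1 H
  1 × O: no H
  Total hydrogens = 26.
Molecular formula: C17H26ClFO2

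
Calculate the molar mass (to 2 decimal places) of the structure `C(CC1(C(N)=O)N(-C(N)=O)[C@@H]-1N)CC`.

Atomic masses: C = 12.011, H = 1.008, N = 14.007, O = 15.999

200.24

Molecular formula: C8H16N4O2.
M = 8×12.011 + 16×1.008 + 4×14.007 + 2×15.999 = 200.24 g/mol.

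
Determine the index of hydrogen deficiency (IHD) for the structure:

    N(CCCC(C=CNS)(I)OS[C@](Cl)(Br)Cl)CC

1

Molecular formula from the SMILES: C9H16BrCl2IN2OS2.
DoU = (2C + 2 + N − H − X)/2 = (2·9 + 2 + 2 − 16 − 4)/2 = 2/2 = 1.
(Structurally: 0 ring(s) + 1 π bond(s) = 1.)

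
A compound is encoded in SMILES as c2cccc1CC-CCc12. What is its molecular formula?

C10H12

Heavy atoms from the SMILES: 10 C.
Implicit hydrogens by atom environment:
  4 × C: 2 H each → 8
  4 × C (aromatic): 1 H each → 4
  2 × C (aromatic): no H
  Total hydrogens = 12.
Molecular formula: C10H12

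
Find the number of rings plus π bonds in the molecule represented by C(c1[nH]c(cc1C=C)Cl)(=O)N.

Molecular formula from the SMILES: C7H7ClN2O.
DoU = (2C + 2 + N − H − X)/2 = (2·7 + 2 + 2 − 7 − 1)/2 = 10/2 = 5.
(Structurally: 1 ring(s) + 4 π bond(s) = 5.)

5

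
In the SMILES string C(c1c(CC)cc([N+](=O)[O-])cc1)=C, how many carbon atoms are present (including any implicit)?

The symbol for carbon appears 10 times in the SMILES. Lowercase c denotes aromatic carbon and counts toward C.

10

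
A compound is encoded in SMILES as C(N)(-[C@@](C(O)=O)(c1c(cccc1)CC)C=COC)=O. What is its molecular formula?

C14H17NO4

Heavy atoms from the SMILES: 14 C, 1 N, 4 O.
Implicit hydrogens by atom environment:
  4 × C (aromatic): 1 H each → 4
  3 × C: no H
  3 × O: no H
  2 × C: 3 H each → 6
  2 × C: 1 H each → 2
  2 × C (aromatic): no H
  1 × C: 2 H
  1 × N: 2 H
  1 × O: 1 H
  Total hydrogens = 17.
Molecular formula: C14H17NO4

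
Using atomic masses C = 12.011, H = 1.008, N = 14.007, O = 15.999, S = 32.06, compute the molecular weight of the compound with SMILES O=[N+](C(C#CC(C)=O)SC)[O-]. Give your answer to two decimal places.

Molecular formula: C6H7NO3S.
M = 6×12.011 + 7×1.008 + 1×14.007 + 3×15.999 + 1×32.06 = 173.19 g/mol.

173.19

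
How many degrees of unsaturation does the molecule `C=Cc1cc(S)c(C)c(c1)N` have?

5

Molecular formula from the SMILES: C9H11NS.
DoU = (2C + 2 + N − H − X)/2 = (2·9 + 2 + 1 − 11 − 0)/2 = 10/2 = 5.
(Structurally: 1 ring(s) + 4 π bond(s) = 5.)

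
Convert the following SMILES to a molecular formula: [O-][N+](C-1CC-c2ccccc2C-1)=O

Heavy atoms from the SMILES: 10 C, 1 N, 2 O.
Implicit hydrogens by atom environment:
  4 × C (aromatic): 1 H each → 4
  3 × C: 2 H each → 6
  2 × C (aromatic): no H
  1 × C: 1 H
  1 × N (charge +1): no H
  1 × O: no H
  1 × O (charge -1): no H
  Total hydrogens = 11.
Molecular formula: C10H11NO2

C10H11NO2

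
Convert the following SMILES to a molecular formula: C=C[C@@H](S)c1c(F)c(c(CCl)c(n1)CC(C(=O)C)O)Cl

C13H14Cl2FNO2S

Heavy atoms from the SMILES: 13 C, 2 Cl, 1 F, 1 N, 2 O, 1 S.
Implicit hydrogens by atom environment:
  5 × C (aromatic): no H
  3 × C: 2 H each → 6
  3 × C: 1 H each → 3
  2 × Cl: no H
  1 × C: 3 H
  1 × C: no H
  1 × F: no H
  1 × N (aromatic): no H
  1 × O: 1 H
  1 × O: no H
  1 × S: 1 H
  Total hydrogens = 14.
Molecular formula: C13H14Cl2FNO2S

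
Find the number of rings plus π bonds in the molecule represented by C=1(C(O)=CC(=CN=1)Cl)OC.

4

Molecular formula from the SMILES: C6H6ClNO2.
DoU = (2C + 2 + N − H − X)/2 = (2·6 + 2 + 1 − 6 − 1)/2 = 8/2 = 4.
(Structurally: 1 ring(s) + 3 π bond(s) = 4.)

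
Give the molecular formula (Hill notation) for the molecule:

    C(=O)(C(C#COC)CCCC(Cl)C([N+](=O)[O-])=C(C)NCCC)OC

Heavy atoms from the SMILES: 16 C, 1 Cl, 2 N, 5 O.
Implicit hydrogens by atom environment:
  5 × C: 2 H each → 10
  5 × C: no H
  4 × C: 3 H each → 12
  4 × O: no H
  2 × C: 1 H each → 2
  1 × Cl: no H
  1 × N: 1 H
  1 × N (charge +1): no H
  1 × O (charge -1): no H
  Total hydrogens = 25.
Molecular formula: C16H25ClN2O5

C16H25ClN2O5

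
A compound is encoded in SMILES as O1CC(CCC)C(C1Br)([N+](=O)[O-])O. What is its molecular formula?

Heavy atoms from the SMILES: 1 Br, 7 C, 1 N, 4 O.
Implicit hydrogens by atom environment:
  3 × C: 2 H each → 6
  2 × C: 1 H each → 2
  2 × O: no H
  1 × Br: no H
  1 × C: 3 H
  1 × C: no H
  1 × N (charge +1): no H
  1 × O: 1 H
  1 × O (charge -1): no H
  Total hydrogens = 12.
Molecular formula: C7H12BrNO4

C7H12BrNO4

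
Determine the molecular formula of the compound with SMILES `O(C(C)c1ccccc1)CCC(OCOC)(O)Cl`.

Heavy atoms from the SMILES: 13 C, 1 Cl, 4 O.
Implicit hydrogens by atom environment:
  5 × C (aromatic): 1 H each → 5
  3 × C: 2 H each → 6
  3 × O: no H
  2 × C: 3 H each → 6
  1 × C: 1 H
  1 × C: no H
  1 × C (aromatic): no H
  1 × Cl: no H
  1 × O: 1 H
  Total hydrogens = 19.
Molecular formula: C13H19ClO4

C13H19ClO4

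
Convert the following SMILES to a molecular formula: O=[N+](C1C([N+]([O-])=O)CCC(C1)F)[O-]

C6H9FN2O4

Heavy atoms from the SMILES: 6 C, 1 F, 2 N, 4 O.
Implicit hydrogens by atom environment:
  3 × C: 2 H each → 6
  3 × C: 1 H each → 3
  2 × N (charge +1): no H
  2 × O: no H
  2 × O (charge -1): no H
  1 × F: no H
  Total hydrogens = 9.
Molecular formula: C6H9FN2O4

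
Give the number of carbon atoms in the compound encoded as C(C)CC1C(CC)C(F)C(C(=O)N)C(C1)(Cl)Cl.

12

The symbol for carbon appears 12 times in the SMILES. (Cl is a single chlorine, not C + l.)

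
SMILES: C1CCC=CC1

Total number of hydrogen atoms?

Hydrogens are implicit in SMILES; fill each atom to its normal valence:
  4 × C: 2 H each → 8
  2 × C: 1 H each → 2
  Total hydrogens = 10.

10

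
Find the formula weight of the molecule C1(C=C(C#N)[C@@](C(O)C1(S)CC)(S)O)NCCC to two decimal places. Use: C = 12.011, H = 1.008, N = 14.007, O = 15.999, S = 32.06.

Molecular formula: C12H20N2O2S2.
M = 12×12.011 + 20×1.008 + 2×14.007 + 2×15.999 + 2×32.06 = 288.42 g/mol.

288.42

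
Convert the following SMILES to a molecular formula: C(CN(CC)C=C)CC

Heavy atoms from the SMILES: 8 C, 1 N.
Implicit hydrogens by atom environment:
  5 × C: 2 H each → 10
  2 × C: 3 H each → 6
  1 × C: 1 H
  1 × N: no H
  Total hydrogens = 17.
Molecular formula: C8H17N

C8H17N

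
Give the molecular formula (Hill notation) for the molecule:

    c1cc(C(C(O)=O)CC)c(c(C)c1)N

Heavy atoms from the SMILES: 11 C, 1 N, 2 O.
Implicit hydrogens by atom environment:
  3 × C (aromatic): 1 H each → 3
  3 × C (aromatic): no H
  2 × C: 3 H each → 6
  1 × C: 2 H
  1 × C: 1 H
  1 × C: no H
  1 × N: 2 H
  1 × O: 1 H
  1 × O: no H
  Total hydrogens = 15.
Molecular formula: C11H15NO2

C11H15NO2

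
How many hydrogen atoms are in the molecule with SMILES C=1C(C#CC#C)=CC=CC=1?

Hydrogens are implicit in SMILES; fill each atom to its normal valence:
  5 × C (aromatic): 1 H each → 5
  3 × C: no H
  1 × C: 1 H
  1 × C (aromatic): no H
  Total hydrogens = 6.

6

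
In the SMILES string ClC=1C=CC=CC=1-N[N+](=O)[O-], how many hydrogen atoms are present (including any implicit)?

Hydrogens are implicit in SMILES; fill each atom to its normal valence:
  4 × C (aromatic): 1 H each → 4
  2 × C (aromatic): no H
  1 × Cl: no H
  1 × N: 1 H
  1 × N (charge +1): no H
  1 × O: no H
  1 × O (charge -1): no H
  Total hydrogens = 5.

5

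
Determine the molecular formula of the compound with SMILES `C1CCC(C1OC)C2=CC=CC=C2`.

Heavy atoms from the SMILES: 12 C, 1 O.
Implicit hydrogens by atom environment:
  5 × C (aromatic): 1 H each → 5
  3 × C: 2 H each → 6
  2 × C: 1 H each → 2
  1 × C: 3 H
  1 × C (aromatic): no H
  1 × O: no H
  Total hydrogens = 16.
Molecular formula: C12H16O

C12H16O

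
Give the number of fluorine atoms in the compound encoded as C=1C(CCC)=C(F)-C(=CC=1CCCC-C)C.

The symbol for fluorine appears 1 time in the SMILES.

1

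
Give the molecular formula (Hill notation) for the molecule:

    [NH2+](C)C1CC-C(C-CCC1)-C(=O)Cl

Heavy atoms from the SMILES: 10 C, 1 Cl, 1 N, 1 O.
Implicit hydrogens by atom environment:
  6 × C: 2 H each → 12
  2 × C: 1 H each → 2
  1 × C: 3 H
  1 × C: no H
  1 × Cl: no H
  1 × N (charge +1): 2 H
  1 × O: no H
  Total hydrogens = 19.
Net charge +1.
Molecular formula: C10H19ClNO+

C10H19ClNO+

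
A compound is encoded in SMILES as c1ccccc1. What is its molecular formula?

C6H6

Heavy atoms from the SMILES: 6 C.
Implicit hydrogens by atom environment:
  6 × C (aromatic): 1 H each → 6
  Total hydrogens = 6.
Molecular formula: C6H6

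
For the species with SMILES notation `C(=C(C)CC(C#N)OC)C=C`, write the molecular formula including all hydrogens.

Heavy atoms from the SMILES: 9 C, 1 N, 1 O.
Implicit hydrogens by atom environment:
  3 × C: 1 H each → 3
  2 × C: 3 H each → 6
  2 × C: 2 H each → 4
  2 × C: no H
  1 × N: no H
  1 × O: no H
  Total hydrogens = 13.
Molecular formula: C9H13NO

C9H13NO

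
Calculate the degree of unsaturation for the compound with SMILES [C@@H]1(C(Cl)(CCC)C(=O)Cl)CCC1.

2

Molecular formula from the SMILES: C9H14Cl2O.
DoU = (2C + 2 + N − H − X)/2 = (2·9 + 2 + 0 − 14 − 2)/2 = 4/2 = 2.
(Structurally: 1 ring(s) + 1 π bond(s) = 2.)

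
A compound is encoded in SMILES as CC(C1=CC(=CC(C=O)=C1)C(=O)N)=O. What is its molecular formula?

C10H9NO3

Heavy atoms from the SMILES: 10 C, 1 N, 3 O.
Implicit hydrogens by atom environment:
  3 × C (aromatic): 1 H each → 3
  3 × C (aromatic): no H
  3 × O: no H
  2 × C: no H
  1 × C: 3 H
  1 × C: 1 H
  1 × N: 2 H
  Total hydrogens = 9.
Molecular formula: C10H9NO3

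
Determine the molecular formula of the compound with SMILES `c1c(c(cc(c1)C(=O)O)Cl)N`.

C7H6ClNO2

Heavy atoms from the SMILES: 7 C, 1 Cl, 1 N, 2 O.
Implicit hydrogens by atom environment:
  3 × C (aromatic): 1 H each → 3
  3 × C (aromatic): no H
  1 × C: no H
  1 × Cl: no H
  1 × N: 2 H
  1 × O: 1 H
  1 × O: no H
  Total hydrogens = 6.
Molecular formula: C7H6ClNO2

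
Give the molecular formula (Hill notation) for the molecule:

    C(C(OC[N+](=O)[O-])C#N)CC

C6H10N2O3

Heavy atoms from the SMILES: 6 C, 2 N, 3 O.
Implicit hydrogens by atom environment:
  3 × C: 2 H each → 6
  2 × O: no H
  1 × C: 3 H
  1 × C: 1 H
  1 × C: no H
  1 × N (charge +1): no H
  1 × N: no H
  1 × O (charge -1): no H
  Total hydrogens = 10.
Molecular formula: C6H10N2O3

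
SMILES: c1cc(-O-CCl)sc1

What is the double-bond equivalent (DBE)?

3

Molecular formula from the SMILES: C5H5ClOS.
DoU = (2C + 2 + N − H − X)/2 = (2·5 + 2 + 0 − 5 − 1)/2 = 6/2 = 3.
(Structurally: 1 ring(s) + 2 π bond(s) = 3.)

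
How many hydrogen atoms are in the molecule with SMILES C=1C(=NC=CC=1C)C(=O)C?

Hydrogens are implicit in SMILES; fill each atom to its normal valence:
  3 × C (aromatic): 1 H each → 3
  2 × C: 3 H each → 6
  2 × C (aromatic): no H
  1 × C: no H
  1 × N (aromatic): no H
  1 × O: no H
  Total hydrogens = 9.

9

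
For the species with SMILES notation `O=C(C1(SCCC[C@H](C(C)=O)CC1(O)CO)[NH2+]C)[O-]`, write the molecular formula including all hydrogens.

Heavy atoms from the SMILES: 12 C, 1 N, 5 O, 1 S.
Implicit hydrogens by atom environment:
  5 × C: 2 H each → 10
  4 × C: no H
  2 × C: 3 H each → 6
  2 × O: 1 H each → 2
  2 × O: no H
  1 × C: 1 H
  1 × N (charge +1): 2 H
  1 × O (charge -1): no H
  1 × S: no H
  Total hydrogens = 21.
Molecular formula: C12H21NO5S

C12H21NO5S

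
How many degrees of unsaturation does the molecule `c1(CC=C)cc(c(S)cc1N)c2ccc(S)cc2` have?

9

Molecular formula from the SMILES: C15H15NS2.
DoU = (2C + 2 + N − H − X)/2 = (2·15 + 2 + 1 − 15 − 0)/2 = 18/2 = 9.
(Structurally: 2 ring(s) + 7 π bond(s) = 9.)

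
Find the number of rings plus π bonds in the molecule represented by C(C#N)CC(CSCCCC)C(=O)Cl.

Molecular formula from the SMILES: C10H16ClNOS.
DoU = (2C + 2 + N − H − X)/2 = (2·10 + 2 + 1 − 16 − 1)/2 = 6/2 = 3.
(Structurally: 0 ring(s) + 3 π bond(s) = 3.)

3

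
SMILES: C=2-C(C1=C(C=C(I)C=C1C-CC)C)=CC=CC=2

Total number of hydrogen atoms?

17

Hydrogens are implicit in SMILES; fill each atom to its normal valence:
  7 × C (aromatic): 1 H each → 7
  5 × C (aromatic): no H
  2 × C: 3 H each → 6
  2 × C: 2 H each → 4
  1 × I: no H
  Total hydrogens = 17.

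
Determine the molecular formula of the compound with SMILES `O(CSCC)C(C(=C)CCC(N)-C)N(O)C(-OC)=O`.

Heavy atoms from the SMILES: 12 C, 2 N, 4 O, 1 S.
Implicit hydrogens by atom environment:
  5 × C: 2 H each → 10
  3 × C: 3 H each → 9
  3 × O: no H
  2 × C: 1 H each → 2
  2 × C: no H
  1 × N: 2 H
  1 × N: no H
  1 × O: 1 H
  1 × S: no H
  Total hydrogens = 24.
Molecular formula: C12H24N2O4S

C12H24N2O4S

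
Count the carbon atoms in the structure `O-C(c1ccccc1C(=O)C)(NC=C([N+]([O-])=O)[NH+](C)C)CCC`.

16

The symbol for carbon appears 16 times in the SMILES. Lowercase c denotes aromatic carbon and counts toward C.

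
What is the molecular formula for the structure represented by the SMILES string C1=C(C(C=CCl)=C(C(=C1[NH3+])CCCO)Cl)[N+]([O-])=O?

Heavy atoms from the SMILES: 11 C, 2 Cl, 2 N, 3 O.
Implicit hydrogens by atom environment:
  5 × C (aromatic): no H
  3 × C: 2 H each → 6
  2 × C: 1 H each → 2
  2 × Cl: no H
  1 × C (aromatic): 1 H
  1 × N (charge +1): 3 H
  1 × N (charge +1): no H
  1 × O: 1 H
  1 × O: no H
  1 × O (charge -1): no H
  Total hydrogens = 13.
Net charge +1.
Molecular formula: C11H13Cl2N2O3+

C11H13Cl2N2O3+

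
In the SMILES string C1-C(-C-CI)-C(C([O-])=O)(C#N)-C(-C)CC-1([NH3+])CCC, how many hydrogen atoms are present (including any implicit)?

Hydrogens are implicit in SMILES; fill each atom to its normal valence:
  6 × C: 2 H each → 12
  4 × C: no H
  2 × C: 3 H each → 6
  2 × C: 1 H each → 2
  1 × I: no H
  1 × N (charge +1): 3 H
  1 × N: no H
  1 × O: no H
  1 × O (charge -1): no H
  Total hydrogens = 23.

23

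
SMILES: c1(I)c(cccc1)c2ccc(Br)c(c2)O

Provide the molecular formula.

Heavy atoms from the SMILES: 1 Br, 12 C, 1 I, 1 O.
Implicit hydrogens by atom environment:
  7 × C (aromatic): 1 H each → 7
  5 × C (aromatic): no H
  1 × Br: no H
  1 × I: no H
  1 × O: 1 H
  Total hydrogens = 8.
Molecular formula: C12H8BrIO

C12H8BrIO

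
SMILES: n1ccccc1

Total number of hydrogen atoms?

Hydrogens are implicit in SMILES; fill each atom to its normal valence:
  5 × C (aromatic): 1 H each → 5
  1 × N (aromatic): no H
  Total hydrogens = 5.

5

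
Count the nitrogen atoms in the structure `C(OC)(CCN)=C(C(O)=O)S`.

The symbol for nitrogen appears 1 time in the SMILES.

1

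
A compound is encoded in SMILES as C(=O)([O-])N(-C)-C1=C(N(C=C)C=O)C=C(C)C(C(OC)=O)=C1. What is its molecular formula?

Heavy atoms from the SMILES: 14 C, 2 N, 5 O.
Implicit hydrogens by atom environment:
  4 × C (aromatic): no H
  4 × O: no H
  3 × C: 3 H each → 9
  2 × C (aromatic): 1 H each → 2
  2 × C: 1 H each → 2
  2 × C: no H
  2 × N: no H
  1 × C: 2 H
  1 × O (charge -1): no H
  Total hydrogens = 15.
Net charge -1.
Molecular formula: C14H15N2O5-

C14H15N2O5-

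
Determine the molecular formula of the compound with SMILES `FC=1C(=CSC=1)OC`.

Heavy atoms from the SMILES: 5 C, 1 F, 1 O, 1 S.
Implicit hydrogens by atom environment:
  2 × C (aromatic): 1 H each → 2
  2 × C (aromatic): no H
  1 × C: 3 H
  1 × F: no H
  1 × O: no H
  1 × S (aromatic): no H
  Total hydrogens = 5.
Molecular formula: C5H5FOS

C5H5FOS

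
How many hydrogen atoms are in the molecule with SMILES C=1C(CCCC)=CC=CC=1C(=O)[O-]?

13

Hydrogens are implicit in SMILES; fill each atom to its normal valence:
  4 × C (aromatic): 1 H each → 4
  3 × C: 2 H each → 6
  2 × C (aromatic): no H
  1 × C: 3 H
  1 × C: no H
  1 × O: no H
  1 × O (charge -1): no H
  Total hydrogens = 13.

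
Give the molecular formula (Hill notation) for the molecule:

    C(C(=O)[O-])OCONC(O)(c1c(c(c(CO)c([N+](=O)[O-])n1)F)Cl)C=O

C11H10ClFN3O9-

Heavy atoms from the SMILES: 11 C, 1 Cl, 1 F, 3 N, 9 O.
Implicit hydrogens by atom environment:
  5 × C (aromatic): no H
  5 × O: no H
  3 × C: 2 H each → 6
  2 × C: no H
  2 × O: 1 H each → 2
  2 × O (charge -1): no H
  1 × C: 1 H
  1 × Cl: no H
  1 × F: no H
  1 × N: 1 H
  1 × N (aromatic): no H
  1 × N (charge +1): no H
  Total hydrogens = 10.
Net charge -1.
Molecular formula: C11H10ClFN3O9-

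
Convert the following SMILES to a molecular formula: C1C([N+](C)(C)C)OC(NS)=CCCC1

Heavy atoms from the SMILES: 10 C, 2 N, 1 O, 1 S.
Implicit hydrogens by atom environment:
  4 × C: 2 H each → 8
  3 × C: 3 H each → 9
  2 × C: 1 H each → 2
  1 × C: no H
  1 × N: 1 H
  1 × N (charge +1): no H
  1 × O: no H
  1 × S: 1 H
  Total hydrogens = 21.
Net charge +1.
Molecular formula: C10H21N2OS+

C10H21N2OS+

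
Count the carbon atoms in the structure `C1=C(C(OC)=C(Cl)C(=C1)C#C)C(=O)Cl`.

10

The symbol for carbon appears 10 times in the SMILES. (Cl is a single chlorine, not C + l.)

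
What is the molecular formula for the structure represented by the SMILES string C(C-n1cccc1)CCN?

Heavy atoms from the SMILES: 8 C, 2 N.
Implicit hydrogens by atom environment:
  4 × C: 2 H each → 8
  4 × C (aromatic): 1 H each → 4
  1 × N: 2 H
  1 × N (aromatic): no H
  Total hydrogens = 14.
Molecular formula: C8H14N2

C8H14N2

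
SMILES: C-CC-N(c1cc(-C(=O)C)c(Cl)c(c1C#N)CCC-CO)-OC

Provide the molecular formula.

C17H23ClN2O3

Heavy atoms from the SMILES: 17 C, 1 Cl, 2 N, 3 O.
Implicit hydrogens by atom environment:
  6 × C: 2 H each → 12
  5 × C (aromatic): no H
  3 × C: 3 H each → 9
  2 × C: no H
  2 × N: no H
  2 × O: no H
  1 × C (aromatic): 1 H
  1 × Cl: no H
  1 × O: 1 H
  Total hydrogens = 23.
Molecular formula: C17H23ClN2O3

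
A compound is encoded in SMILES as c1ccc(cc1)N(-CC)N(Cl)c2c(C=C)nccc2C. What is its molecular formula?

C16H18ClN3

Heavy atoms from the SMILES: 16 C, 1 Cl, 3 N.
Implicit hydrogens by atom environment:
  7 × C (aromatic): 1 H each → 7
  4 × C (aromatic): no H
  2 × C: 3 H each → 6
  2 × C: 2 H each → 4
  2 × N: no H
  1 × C: 1 H
  1 × Cl: no H
  1 × N (aromatic): no H
  Total hydrogens = 18.
Molecular formula: C16H18ClN3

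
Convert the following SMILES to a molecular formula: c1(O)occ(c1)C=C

Heavy atoms from the SMILES: 6 C, 2 O.
Implicit hydrogens by atom environment:
  2 × C (aromatic): 1 H each → 2
  2 × C (aromatic): no H
  1 × C: 2 H
  1 × C: 1 H
  1 × O: 1 H
  1 × O (aromatic): no H
  Total hydrogens = 6.
Molecular formula: C6H6O2

C6H6O2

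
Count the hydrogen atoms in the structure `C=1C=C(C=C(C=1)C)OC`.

10

Hydrogens are implicit in SMILES; fill each atom to its normal valence:
  4 × C (aromatic): 1 H each → 4
  2 × C: 3 H each → 6
  2 × C (aromatic): no H
  1 × O: no H
  Total hydrogens = 10.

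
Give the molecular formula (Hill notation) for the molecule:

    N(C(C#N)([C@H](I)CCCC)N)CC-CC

C11H22IN3

Heavy atoms from the SMILES: 11 C, 1 I, 3 N.
Implicit hydrogens by atom environment:
  6 × C: 2 H each → 12
  2 × C: 3 H each → 6
  2 × C: no H
  1 × C: 1 H
  1 × I: no H
  1 × N: 2 H
  1 × N: 1 H
  1 × N: no H
  Total hydrogens = 22.
Molecular formula: C11H22IN3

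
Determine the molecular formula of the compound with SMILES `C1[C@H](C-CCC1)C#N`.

C7H11N

Heavy atoms from the SMILES: 7 C, 1 N.
Implicit hydrogens by atom environment:
  5 × C: 2 H each → 10
  1 × C: 1 H
  1 × C: no H
  1 × N: no H
  Total hydrogens = 11.
Molecular formula: C7H11N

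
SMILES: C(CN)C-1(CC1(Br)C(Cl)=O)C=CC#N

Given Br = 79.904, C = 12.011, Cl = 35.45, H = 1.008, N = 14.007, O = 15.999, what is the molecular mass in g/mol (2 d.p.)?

Molecular formula: C9H10BrClN2O.
M = 1×79.904 + 9×12.011 + 1×35.45 + 10×1.008 + 2×14.007 + 1×15.999 = 277.55 g/mol.

277.55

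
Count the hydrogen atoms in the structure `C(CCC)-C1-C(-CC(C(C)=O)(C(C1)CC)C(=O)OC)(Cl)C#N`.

Hydrogens are implicit in SMILES; fill each atom to its normal valence:
  6 × C: 2 H each → 12
  5 × C: no H
  4 × C: 3 H each → 12
  3 × O: no H
  2 × C: 1 H each → 2
  1 × Cl: no H
  1 × N: no H
  Total hydrogens = 26.

26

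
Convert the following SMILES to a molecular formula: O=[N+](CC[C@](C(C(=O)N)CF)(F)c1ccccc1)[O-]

Heavy atoms from the SMILES: 12 C, 2 F, 2 N, 3 O.
Implicit hydrogens by atom environment:
  5 × C (aromatic): 1 H each → 5
  3 × C: 2 H each → 6
  2 × C: no H
  2 × F: no H
  2 × O: no H
  1 × C: 1 H
  1 × C (aromatic): no H
  1 × N: 2 H
  1 × N (charge +1): no H
  1 × O (charge -1): no H
  Total hydrogens = 14.
Molecular formula: C12H14F2N2O3

C12H14F2N2O3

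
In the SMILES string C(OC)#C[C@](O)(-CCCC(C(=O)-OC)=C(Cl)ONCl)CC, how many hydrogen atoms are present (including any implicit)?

Hydrogens are implicit in SMILES; fill each atom to its normal valence:
  6 × C: no H
  4 × C: 2 H each → 8
  4 × O: no H
  3 × C: 3 H each → 9
  2 × Cl: no H
  1 × N: 1 H
  1 × O: 1 H
  Total hydrogens = 19.

19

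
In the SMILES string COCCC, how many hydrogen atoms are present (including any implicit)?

10

Hydrogens are implicit in SMILES; fill each atom to its normal valence:
  2 × C: 3 H each → 6
  2 × C: 2 H each → 4
  1 × O: no H
  Total hydrogens = 10.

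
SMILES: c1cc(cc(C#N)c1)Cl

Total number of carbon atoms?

The symbol for carbon appears 7 times in the SMILES. Lowercase c denotes aromatic carbon and counts toward C.

7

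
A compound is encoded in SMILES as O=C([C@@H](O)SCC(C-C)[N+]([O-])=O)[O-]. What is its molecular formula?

Heavy atoms from the SMILES: 6 C, 1 N, 5 O, 1 S.
Implicit hydrogens by atom environment:
  2 × C: 2 H each → 4
  2 × C: 1 H each → 2
  2 × O: no H
  2 × O (charge -1): no H
  1 × C: 3 H
  1 × C: no H
  1 × N (charge +1): no H
  1 × O: 1 H
  1 × S: no H
  Total hydrogens = 10.
Net charge -1.
Molecular formula: C6H10NO5S-

C6H10NO5S-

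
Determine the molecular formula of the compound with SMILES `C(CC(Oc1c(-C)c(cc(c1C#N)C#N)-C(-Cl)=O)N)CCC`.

Heavy atoms from the SMILES: 16 C, 1 Cl, 3 N, 2 O.
Implicit hydrogens by atom environment:
  5 × C (aromatic): no H
  4 × C: 2 H each → 8
  3 × C: no H
  2 × C: 3 H each → 6
  2 × N: no H
  2 × O: no H
  1 × C (aromatic): 1 H
  1 × C: 1 H
  1 × Cl: no H
  1 × N: 2 H
  Total hydrogens = 18.
Molecular formula: C16H18ClN3O2

C16H18ClN3O2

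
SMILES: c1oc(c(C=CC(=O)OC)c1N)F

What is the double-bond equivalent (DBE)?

5

Molecular formula from the SMILES: C8H8FNO3.
DoU = (2C + 2 + N − H − X)/2 = (2·8 + 2 + 1 − 8 − 1)/2 = 10/2 = 5.
(Structurally: 1 ring(s) + 4 π bond(s) = 5.)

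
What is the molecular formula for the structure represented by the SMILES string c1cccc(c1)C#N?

C7H5N

Heavy atoms from the SMILES: 7 C, 1 N.
Implicit hydrogens by atom environment:
  5 × C (aromatic): 1 H each → 5
  1 × C (aromatic): no H
  1 × C: no H
  1 × N: no H
  Total hydrogens = 5.
Molecular formula: C7H5N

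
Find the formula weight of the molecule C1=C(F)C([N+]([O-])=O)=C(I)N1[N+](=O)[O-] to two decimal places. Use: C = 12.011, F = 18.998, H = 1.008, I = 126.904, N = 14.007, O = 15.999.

Molecular formula: C4HFIN3O4.
M = 4×12.011 + 1×18.998 + 1×1.008 + 1×126.904 + 3×14.007 + 4×15.999 = 300.97 g/mol.

300.97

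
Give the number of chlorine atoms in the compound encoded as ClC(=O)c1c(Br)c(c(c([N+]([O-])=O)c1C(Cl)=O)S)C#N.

The symbol for chlorine appears 2 times in the SMILES.

2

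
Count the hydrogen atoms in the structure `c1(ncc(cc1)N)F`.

Hydrogens are implicit in SMILES; fill each atom to its normal valence:
  3 × C (aromatic): 1 H each → 3
  2 × C (aromatic): no H
  1 × F: no H
  1 × N: 2 H
  1 × N (aromatic): no H
  Total hydrogens = 5.

5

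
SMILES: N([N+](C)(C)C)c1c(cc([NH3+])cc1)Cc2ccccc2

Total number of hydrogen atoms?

Hydrogens are implicit in SMILES; fill each atom to its normal valence:
  8 × C (aromatic): 1 H each → 8
  4 × C (aromatic): no H
  3 × C: 3 H each → 9
  1 × C: 2 H
  1 × N (charge +1): 3 H
  1 × N: 1 H
  1 × N (charge +1): no H
  Total hydrogens = 23.

23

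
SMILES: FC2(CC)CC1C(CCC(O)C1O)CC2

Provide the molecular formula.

Heavy atoms from the SMILES: 12 C, 1 F, 2 O.
Implicit hydrogens by atom environment:
  6 × C: 2 H each → 12
  4 × C: 1 H each → 4
  2 × O: 1 H each → 2
  1 × C: 3 H
  1 × C: no H
  1 × F: no H
  Total hydrogens = 21.
Molecular formula: C12H21FO2

C12H21FO2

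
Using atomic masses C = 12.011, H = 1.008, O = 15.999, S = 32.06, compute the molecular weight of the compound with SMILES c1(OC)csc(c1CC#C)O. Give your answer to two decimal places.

Molecular formula: C8H8O2S.
M = 8×12.011 + 8×1.008 + 2×15.999 + 1×32.06 = 168.21 g/mol.

168.21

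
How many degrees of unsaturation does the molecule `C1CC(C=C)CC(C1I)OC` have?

2

Molecular formula from the SMILES: C9H15IO.
DoU = (2C + 2 + N − H − X)/2 = (2·9 + 2 + 0 − 15 − 1)/2 = 4/2 = 2.
(Structurally: 1 ring(s) + 1 π bond(s) = 2.)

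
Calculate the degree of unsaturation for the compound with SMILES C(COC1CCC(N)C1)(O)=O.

2

Molecular formula from the SMILES: C7H13NO3.
DoU = (2C + 2 + N − H − X)/2 = (2·7 + 2 + 1 − 13 − 0)/2 = 4/2 = 2.
(Structurally: 1 ring(s) + 1 π bond(s) = 2.)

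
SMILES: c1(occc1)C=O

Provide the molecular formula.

C5H4O2

Heavy atoms from the SMILES: 5 C, 2 O.
Implicit hydrogens by atom environment:
  3 × C (aromatic): 1 H each → 3
  1 × C: 1 H
  1 × C (aromatic): no H
  1 × O (aromatic): no H
  1 × O: no H
  Total hydrogens = 4.
Molecular formula: C5H4O2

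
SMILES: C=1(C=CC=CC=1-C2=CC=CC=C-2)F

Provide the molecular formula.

C12H9F

Heavy atoms from the SMILES: 12 C, 1 F.
Implicit hydrogens by atom environment:
  9 × C (aromatic): 1 H each → 9
  3 × C (aromatic): no H
  1 × F: no H
  Total hydrogens = 9.
Molecular formula: C12H9F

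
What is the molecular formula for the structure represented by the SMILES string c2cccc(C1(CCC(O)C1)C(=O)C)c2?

Heavy atoms from the SMILES: 13 C, 2 O.
Implicit hydrogens by atom environment:
  5 × C (aromatic): 1 H each → 5
  3 × C: 2 H each → 6
  2 × C: no H
  1 × C: 3 H
  1 × C: 1 H
  1 × C (aromatic): no H
  1 × O: 1 H
  1 × O: no H
  Total hydrogens = 16.
Molecular formula: C13H16O2

C13H16O2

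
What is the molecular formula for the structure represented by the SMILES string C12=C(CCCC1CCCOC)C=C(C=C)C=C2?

Heavy atoms from the SMILES: 16 C, 1 O.
Implicit hydrogens by atom environment:
  7 × C: 2 H each → 14
  3 × C (aromatic): 1 H each → 3
  3 × C (aromatic): no H
  2 × C: 1 H each → 2
  1 × C: 3 H
  1 × O: no H
  Total hydrogens = 22.
Molecular formula: C16H22O

C16H22O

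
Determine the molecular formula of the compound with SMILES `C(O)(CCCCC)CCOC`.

Heavy atoms from the SMILES: 9 C, 2 O.
Implicit hydrogens by atom environment:
  6 × C: 2 H each → 12
  2 × C: 3 H each → 6
  1 × C: 1 H
  1 × O: 1 H
  1 × O: no H
  Total hydrogens = 20.
Molecular formula: C9H20O2

C9H20O2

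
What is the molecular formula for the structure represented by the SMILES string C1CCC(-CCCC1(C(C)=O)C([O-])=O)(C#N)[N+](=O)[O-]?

Heavy atoms from the SMILES: 12 C, 2 N, 5 O.
Implicit hydrogens by atom environment:
  6 × C: 2 H each → 12
  5 × C: no H
  3 × O: no H
  2 × O (charge -1): no H
  1 × C: 3 H
  1 × N (charge +1): no H
  1 × N: no H
  Total hydrogens = 15.
Net charge -1.
Molecular formula: C12H15N2O5-

C12H15N2O5-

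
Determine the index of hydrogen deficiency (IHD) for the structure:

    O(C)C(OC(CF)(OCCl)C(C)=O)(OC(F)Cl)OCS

Molecular formula from the SMILES: C9H14Cl2F2O6S.
DoU = (2C + 2 + N − H − X)/2 = (2·9 + 2 + 0 − 14 − 4)/2 = 2/2 = 1.
(Structurally: 0 ring(s) + 1 π bond(s) = 1.)

1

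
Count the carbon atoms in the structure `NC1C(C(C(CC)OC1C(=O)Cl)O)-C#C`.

The symbol for carbon appears 10 times in the SMILES. (Cl is a single chlorine, not C + l.)

10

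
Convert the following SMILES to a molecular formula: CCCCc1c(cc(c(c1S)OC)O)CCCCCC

C17H28O2S

Heavy atoms from the SMILES: 17 C, 2 O, 1 S.
Implicit hydrogens by atom environment:
  8 × C: 2 H each → 16
  5 × C (aromatic): no H
  3 × C: 3 H each → 9
  1 × C (aromatic): 1 H
  1 × O: 1 H
  1 × O: no H
  1 × S: 1 H
  Total hydrogens = 28.
Molecular formula: C17H28O2S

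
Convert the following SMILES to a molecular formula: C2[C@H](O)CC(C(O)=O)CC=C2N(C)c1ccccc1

C15H19NO3

Heavy atoms from the SMILES: 15 C, 1 N, 3 O.
Implicit hydrogens by atom environment:
  5 × C (aromatic): 1 H each → 5
  3 × C: 2 H each → 6
  3 × C: 1 H each → 3
  2 × C: no H
  2 × O: 1 H each → 2
  1 × C: 3 H
  1 × C (aromatic): no H
  1 × N: no H
  1 × O: no H
  Total hydrogens = 19.
Molecular formula: C15H19NO3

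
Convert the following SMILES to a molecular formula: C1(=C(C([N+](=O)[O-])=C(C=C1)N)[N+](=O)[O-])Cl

Heavy atoms from the SMILES: 6 C, 1 Cl, 3 N, 4 O.
Implicit hydrogens by atom environment:
  4 × C (aromatic): no H
  2 × C (aromatic): 1 H each → 2
  2 × N (charge +1): no H
  2 × O: no H
  2 × O (charge -1): no H
  1 × Cl: no H
  1 × N: 2 H
  Total hydrogens = 4.
Molecular formula: C6H4ClN3O4

C6H4ClN3O4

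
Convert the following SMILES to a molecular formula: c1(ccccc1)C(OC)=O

Heavy atoms from the SMILES: 8 C, 2 O.
Implicit hydrogens by atom environment:
  5 × C (aromatic): 1 H each → 5
  2 × O: no H
  1 × C: 3 H
  1 × C (aromatic): no H
  1 × C: no H
  Total hydrogens = 8.
Molecular formula: C8H8O2

C8H8O2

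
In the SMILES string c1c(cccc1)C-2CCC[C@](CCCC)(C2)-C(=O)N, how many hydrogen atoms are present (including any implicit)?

Hydrogens are implicit in SMILES; fill each atom to its normal valence:
  7 × C: 2 H each → 14
  5 × C (aromatic): 1 H each → 5
  2 × C: no H
  1 × C: 3 H
  1 × C: 1 H
  1 × C (aromatic): no H
  1 × N: 2 H
  1 × O: no H
  Total hydrogens = 25.

25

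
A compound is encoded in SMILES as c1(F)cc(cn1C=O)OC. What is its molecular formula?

Heavy atoms from the SMILES: 6 C, 1 F, 1 N, 2 O.
Implicit hydrogens by atom environment:
  2 × C (aromatic): 1 H each → 2
  2 × C (aromatic): no H
  2 × O: no H
  1 × C: 3 H
  1 × C: 1 H
  1 × F: no H
  1 × N (aromatic): no H
  Total hydrogens = 6.
Molecular formula: C6H6FNO2

C6H6FNO2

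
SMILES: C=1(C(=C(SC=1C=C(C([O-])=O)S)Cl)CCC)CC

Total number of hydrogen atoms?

Hydrogens are implicit in SMILES; fill each atom to its normal valence:
  4 × C (aromatic): no H
  3 × C: 2 H each → 6
  2 × C: 3 H each → 6
  2 × C: no H
  1 × C: 1 H
  1 × Cl: no H
  1 × O: no H
  1 × O (charge -1): no H
  1 × S: 1 H
  1 × S (aromatic): no H
  Total hydrogens = 14.

14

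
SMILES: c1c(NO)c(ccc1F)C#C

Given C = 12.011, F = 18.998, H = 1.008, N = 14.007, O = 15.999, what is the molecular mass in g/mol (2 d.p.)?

Molecular formula: C8H6FNO.
M = 8×12.011 + 1×18.998 + 6×1.008 + 1×14.007 + 1×15.999 = 151.14 g/mol.

151.14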